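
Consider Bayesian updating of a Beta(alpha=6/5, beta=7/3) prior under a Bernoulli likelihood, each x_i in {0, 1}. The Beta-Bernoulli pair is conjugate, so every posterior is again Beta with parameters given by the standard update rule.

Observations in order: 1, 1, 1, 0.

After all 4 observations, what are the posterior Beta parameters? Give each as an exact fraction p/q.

alpha=21/5, beta=10/3

obs 1: x=1 → posterior Beta(11/5, 7/3)
obs 2: x=1 → posterior Beta(16/5, 7/3)
obs 3: x=1 → posterior Beta(21/5, 7/3)
obs 4: x=0 → posterior Beta(21/5, 10/3)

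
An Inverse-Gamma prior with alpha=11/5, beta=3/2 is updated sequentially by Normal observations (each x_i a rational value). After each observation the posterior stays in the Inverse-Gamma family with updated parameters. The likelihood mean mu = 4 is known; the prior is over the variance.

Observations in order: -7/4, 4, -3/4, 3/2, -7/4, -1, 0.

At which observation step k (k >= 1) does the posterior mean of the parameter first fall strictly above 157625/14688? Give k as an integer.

k = 3

obs 1: x=-7/4 → posterior Inverse-Gamma(27/10, 577/32)
obs 2: x=4 → posterior Inverse-Gamma(16/5, 577/32)
obs 3: x=-3/4 → posterior Inverse-Gamma(37/10, 469/16)
obs 4: x=3/2 → posterior Inverse-Gamma(21/5, 519/16)
obs 5: x=-7/4 → posterior Inverse-Gamma(47/10, 1567/32)
obs 6: x=-1 → posterior Inverse-Gamma(26/5, 1967/32)
obs 7: x=0 → posterior Inverse-Gamma(57/10, 2223/32)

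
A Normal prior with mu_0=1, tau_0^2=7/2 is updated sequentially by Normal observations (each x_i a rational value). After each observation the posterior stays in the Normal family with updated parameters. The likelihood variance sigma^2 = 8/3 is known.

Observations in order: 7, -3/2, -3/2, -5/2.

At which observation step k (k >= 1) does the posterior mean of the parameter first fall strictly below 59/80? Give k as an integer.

k = 4

obs 1: x=7 → posterior Normal(163/37, 56/37)
obs 2: x=-3/2 → posterior Normal(263/116, 28/29)
obs 3: x=-3/2 → posterior Normal(100/79, 56/79)
obs 4: x=-5/2 → posterior Normal(19/40, 14/25)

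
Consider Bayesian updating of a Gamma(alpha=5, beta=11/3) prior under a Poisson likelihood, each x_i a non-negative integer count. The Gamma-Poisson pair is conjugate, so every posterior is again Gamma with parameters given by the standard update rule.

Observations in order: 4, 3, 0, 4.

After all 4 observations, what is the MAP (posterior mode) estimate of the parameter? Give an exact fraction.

obs 1: x=4 → posterior Gamma(9, 14/3)
obs 2: x=3 → posterior Gamma(12, 17/3)
obs 3: x=0 → posterior Gamma(12, 20/3)
obs 4: x=4 → posterior Gamma(16, 23/3)

45/23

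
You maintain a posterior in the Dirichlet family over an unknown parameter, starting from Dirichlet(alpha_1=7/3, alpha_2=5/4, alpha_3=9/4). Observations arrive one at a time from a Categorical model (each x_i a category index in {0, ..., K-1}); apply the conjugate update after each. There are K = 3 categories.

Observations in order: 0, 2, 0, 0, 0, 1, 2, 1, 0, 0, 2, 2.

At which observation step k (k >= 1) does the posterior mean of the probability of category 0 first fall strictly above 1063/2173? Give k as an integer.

obs 1: x=0 → posterior Dirichlet(10/3, 5/4, 9/4)
obs 2: x=2 → posterior Dirichlet(10/3, 5/4, 13/4)
obs 3: x=0 → posterior Dirichlet(13/3, 5/4, 13/4)
obs 4: x=0 → posterior Dirichlet(16/3, 5/4, 13/4)
obs 5: x=0 → posterior Dirichlet(19/3, 5/4, 13/4)
obs 6: x=1 → posterior Dirichlet(19/3, 9/4, 13/4)
obs 7: x=2 → posterior Dirichlet(19/3, 9/4, 17/4)
obs 8: x=1 → posterior Dirichlet(19/3, 13/4, 17/4)
obs 9: x=0 → posterior Dirichlet(22/3, 13/4, 17/4)
obs 10: x=0 → posterior Dirichlet(25/3, 13/4, 17/4)
obs 11: x=2 → posterior Dirichlet(25/3, 13/4, 21/4)
obs 12: x=2 → posterior Dirichlet(25/3, 13/4, 25/4)

k = 3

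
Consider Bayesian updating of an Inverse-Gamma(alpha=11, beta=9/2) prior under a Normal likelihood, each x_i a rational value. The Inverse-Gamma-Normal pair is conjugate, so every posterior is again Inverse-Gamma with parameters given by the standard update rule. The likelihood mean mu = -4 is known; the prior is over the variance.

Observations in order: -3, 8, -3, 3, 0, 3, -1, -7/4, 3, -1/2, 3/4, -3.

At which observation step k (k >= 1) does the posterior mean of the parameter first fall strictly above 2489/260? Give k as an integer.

k = 6

obs 1: x=-3 → posterior Inverse-Gamma(23/2, 5)
obs 2: x=8 → posterior Inverse-Gamma(12, 77)
obs 3: x=-3 → posterior Inverse-Gamma(25/2, 155/2)
obs 4: x=3 → posterior Inverse-Gamma(13, 102)
obs 5: x=0 → posterior Inverse-Gamma(27/2, 110)
obs 6: x=3 → posterior Inverse-Gamma(14, 269/2)
obs 7: x=-1 → posterior Inverse-Gamma(29/2, 139)
obs 8: x=-7/4 → posterior Inverse-Gamma(15, 4529/32)
obs 9: x=3 → posterior Inverse-Gamma(31/2, 5313/32)
obs 10: x=-1/2 → posterior Inverse-Gamma(16, 5509/32)
obs 11: x=3/4 → posterior Inverse-Gamma(33/2, 2935/16)
obs 12: x=-3 → posterior Inverse-Gamma(17, 2943/16)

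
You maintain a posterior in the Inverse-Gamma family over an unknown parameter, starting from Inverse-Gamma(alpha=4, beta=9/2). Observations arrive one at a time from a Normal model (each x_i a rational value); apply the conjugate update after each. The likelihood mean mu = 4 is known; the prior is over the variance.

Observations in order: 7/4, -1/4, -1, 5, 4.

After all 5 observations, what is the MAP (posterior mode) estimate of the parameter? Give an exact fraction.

31/8

obs 1: x=7/4 → posterior Inverse-Gamma(9/2, 225/32)
obs 2: x=-1/4 → posterior Inverse-Gamma(5, 257/16)
obs 3: x=-1 → posterior Inverse-Gamma(11/2, 457/16)
obs 4: x=5 → posterior Inverse-Gamma(6, 465/16)
obs 5: x=4 → posterior Inverse-Gamma(13/2, 465/16)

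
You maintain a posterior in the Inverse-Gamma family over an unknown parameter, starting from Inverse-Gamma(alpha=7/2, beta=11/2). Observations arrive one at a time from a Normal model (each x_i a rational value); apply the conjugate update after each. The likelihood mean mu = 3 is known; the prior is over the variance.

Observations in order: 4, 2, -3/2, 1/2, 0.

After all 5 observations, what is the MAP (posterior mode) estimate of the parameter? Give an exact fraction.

97/28

obs 1: x=4 → posterior Inverse-Gamma(4, 6)
obs 2: x=2 → posterior Inverse-Gamma(9/2, 13/2)
obs 3: x=-3/2 → posterior Inverse-Gamma(5, 133/8)
obs 4: x=1/2 → posterior Inverse-Gamma(11/2, 79/4)
obs 5: x=0 → posterior Inverse-Gamma(6, 97/4)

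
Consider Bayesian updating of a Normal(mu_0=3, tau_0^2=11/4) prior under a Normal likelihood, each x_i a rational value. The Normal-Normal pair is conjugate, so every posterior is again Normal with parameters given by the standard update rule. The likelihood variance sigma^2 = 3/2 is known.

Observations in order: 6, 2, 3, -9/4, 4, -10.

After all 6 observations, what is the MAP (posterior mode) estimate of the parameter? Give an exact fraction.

193/288

obs 1: x=6 → posterior Normal(84/17, 33/34)
obs 2: x=2 → posterior Normal(53/14, 33/56)
obs 3: x=3 → posterior Normal(139/39, 11/26)
obs 4: x=-9/4 → posterior Normal(457/200, 33/100)
obs 5: x=4 → posterior Normal(633/244, 33/122)
obs 6: x=-10 → posterior Normal(193/288, 11/48)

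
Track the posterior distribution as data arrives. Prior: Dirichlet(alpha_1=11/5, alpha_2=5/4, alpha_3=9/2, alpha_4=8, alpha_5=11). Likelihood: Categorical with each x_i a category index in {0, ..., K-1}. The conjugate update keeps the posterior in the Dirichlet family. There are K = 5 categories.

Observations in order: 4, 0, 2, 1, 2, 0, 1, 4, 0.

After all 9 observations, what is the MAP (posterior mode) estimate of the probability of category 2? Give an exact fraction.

obs 1: x=4 → posterior Dirichlet(11/5, 5/4, 9/2, 8, 12)
obs 2: x=0 → posterior Dirichlet(16/5, 5/4, 9/2, 8, 12)
obs 3: x=2 → posterior Dirichlet(16/5, 5/4, 11/2, 8, 12)
obs 4: x=1 → posterior Dirichlet(16/5, 9/4, 11/2, 8, 12)
obs 5: x=2 → posterior Dirichlet(16/5, 9/4, 13/2, 8, 12)
obs 6: x=0 → posterior Dirichlet(21/5, 9/4, 13/2, 8, 12)
obs 7: x=1 → posterior Dirichlet(21/5, 13/4, 13/2, 8, 12)
obs 8: x=4 → posterior Dirichlet(21/5, 13/4, 13/2, 8, 13)
obs 9: x=0 → posterior Dirichlet(26/5, 13/4, 13/2, 8, 13)

110/619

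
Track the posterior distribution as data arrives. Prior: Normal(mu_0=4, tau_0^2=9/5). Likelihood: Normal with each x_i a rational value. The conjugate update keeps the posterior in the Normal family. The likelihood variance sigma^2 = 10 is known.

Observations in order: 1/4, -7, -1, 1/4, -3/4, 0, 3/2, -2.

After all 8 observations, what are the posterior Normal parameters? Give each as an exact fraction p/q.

mu_0=485/488, tau_0^2=45/61

obs 1: x=1/4 → posterior Normal(809/236, 90/59)
obs 2: x=-7 → posterior Normal(557/272, 45/34)
obs 3: x=-1 → posterior Normal(521/308, 90/77)
obs 4: x=1/4 → posterior Normal(265/172, 45/43)
obs 5: x=-3/4 → posterior Normal(503/380, 18/19)
obs 6: x=0 → posterior Normal(503/416, 45/52)
obs 7: x=3/2 → posterior Normal(557/452, 90/113)
obs 8: x=-2 → posterior Normal(485/488, 45/61)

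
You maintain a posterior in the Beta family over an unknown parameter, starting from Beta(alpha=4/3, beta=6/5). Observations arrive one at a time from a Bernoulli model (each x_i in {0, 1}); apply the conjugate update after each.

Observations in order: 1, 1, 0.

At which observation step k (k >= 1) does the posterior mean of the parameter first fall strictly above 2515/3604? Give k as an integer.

obs 1: x=1 → posterior Beta(7/3, 6/5)
obs 2: x=1 → posterior Beta(10/3, 6/5)
obs 3: x=0 → posterior Beta(10/3, 11/5)

k = 2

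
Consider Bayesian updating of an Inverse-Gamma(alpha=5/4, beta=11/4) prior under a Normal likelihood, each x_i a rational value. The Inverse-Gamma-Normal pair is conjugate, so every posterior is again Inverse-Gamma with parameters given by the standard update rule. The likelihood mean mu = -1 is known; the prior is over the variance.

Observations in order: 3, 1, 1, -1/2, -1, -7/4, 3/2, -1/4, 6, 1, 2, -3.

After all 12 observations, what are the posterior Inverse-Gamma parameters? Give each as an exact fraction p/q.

alpha=29/4, beta=825/16

obs 1: x=3 → posterior Inverse-Gamma(7/4, 43/4)
obs 2: x=1 → posterior Inverse-Gamma(9/4, 51/4)
obs 3: x=1 → posterior Inverse-Gamma(11/4, 59/4)
obs 4: x=-1/2 → posterior Inverse-Gamma(13/4, 119/8)
obs 5: x=-1 → posterior Inverse-Gamma(15/4, 119/8)
obs 6: x=-7/4 → posterior Inverse-Gamma(17/4, 485/32)
obs 7: x=3/2 → posterior Inverse-Gamma(19/4, 585/32)
obs 8: x=-1/4 → posterior Inverse-Gamma(21/4, 297/16)
obs 9: x=6 → posterior Inverse-Gamma(23/4, 689/16)
obs 10: x=1 → posterior Inverse-Gamma(25/4, 721/16)
obs 11: x=2 → posterior Inverse-Gamma(27/4, 793/16)
obs 12: x=-3 → posterior Inverse-Gamma(29/4, 825/16)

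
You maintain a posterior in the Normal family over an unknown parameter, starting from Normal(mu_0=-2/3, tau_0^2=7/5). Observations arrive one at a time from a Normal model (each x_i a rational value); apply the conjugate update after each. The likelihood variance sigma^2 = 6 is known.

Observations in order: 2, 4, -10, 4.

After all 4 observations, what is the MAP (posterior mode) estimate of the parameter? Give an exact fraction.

-10/29

obs 1: x=2 → posterior Normal(-6/37, 42/37)
obs 2: x=4 → posterior Normal(1/2, 21/22)
obs 3: x=-10 → posterior Normal(-16/17, 14/17)
obs 4: x=4 → posterior Normal(-10/29, 21/29)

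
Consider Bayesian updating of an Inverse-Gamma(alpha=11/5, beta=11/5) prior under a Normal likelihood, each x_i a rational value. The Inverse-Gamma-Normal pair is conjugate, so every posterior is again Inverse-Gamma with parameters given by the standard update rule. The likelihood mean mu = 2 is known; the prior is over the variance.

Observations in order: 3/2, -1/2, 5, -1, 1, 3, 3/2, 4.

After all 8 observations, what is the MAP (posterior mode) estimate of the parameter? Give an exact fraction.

703/288

obs 1: x=3/2 → posterior Inverse-Gamma(27/10, 93/40)
obs 2: x=-1/2 → posterior Inverse-Gamma(16/5, 109/20)
obs 3: x=5 → posterior Inverse-Gamma(37/10, 199/20)
obs 4: x=-1 → posterior Inverse-Gamma(21/5, 289/20)
obs 5: x=1 → posterior Inverse-Gamma(47/10, 299/20)
obs 6: x=3 → posterior Inverse-Gamma(26/5, 309/20)
obs 7: x=3/2 → posterior Inverse-Gamma(57/10, 623/40)
obs 8: x=4 → posterior Inverse-Gamma(31/5, 703/40)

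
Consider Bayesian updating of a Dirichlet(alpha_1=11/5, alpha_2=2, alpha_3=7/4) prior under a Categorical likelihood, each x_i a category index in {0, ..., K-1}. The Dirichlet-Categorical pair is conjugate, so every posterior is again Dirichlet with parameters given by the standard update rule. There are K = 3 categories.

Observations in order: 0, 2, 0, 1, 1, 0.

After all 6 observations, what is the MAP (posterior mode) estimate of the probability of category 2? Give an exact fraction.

35/179

obs 1: x=0 → posterior Dirichlet(16/5, 2, 7/4)
obs 2: x=2 → posterior Dirichlet(16/5, 2, 11/4)
obs 3: x=0 → posterior Dirichlet(21/5, 2, 11/4)
obs 4: x=1 → posterior Dirichlet(21/5, 3, 11/4)
obs 5: x=1 → posterior Dirichlet(21/5, 4, 11/4)
obs 6: x=0 → posterior Dirichlet(26/5, 4, 11/4)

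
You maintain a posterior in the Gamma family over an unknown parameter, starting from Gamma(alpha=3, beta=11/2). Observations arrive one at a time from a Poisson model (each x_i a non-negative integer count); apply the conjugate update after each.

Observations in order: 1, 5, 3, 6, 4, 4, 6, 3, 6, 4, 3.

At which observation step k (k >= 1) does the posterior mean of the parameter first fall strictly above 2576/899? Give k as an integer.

k = 10

obs 1: x=1 → posterior Gamma(4, 13/2)
obs 2: x=5 → posterior Gamma(9, 15/2)
obs 3: x=3 → posterior Gamma(12, 17/2)
obs 4: x=6 → posterior Gamma(18, 19/2)
obs 5: x=4 → posterior Gamma(22, 21/2)
obs 6: x=4 → posterior Gamma(26, 23/2)
obs 7: x=6 → posterior Gamma(32, 25/2)
obs 8: x=3 → posterior Gamma(35, 27/2)
obs 9: x=6 → posterior Gamma(41, 29/2)
obs 10: x=4 → posterior Gamma(45, 31/2)
obs 11: x=3 → posterior Gamma(48, 33/2)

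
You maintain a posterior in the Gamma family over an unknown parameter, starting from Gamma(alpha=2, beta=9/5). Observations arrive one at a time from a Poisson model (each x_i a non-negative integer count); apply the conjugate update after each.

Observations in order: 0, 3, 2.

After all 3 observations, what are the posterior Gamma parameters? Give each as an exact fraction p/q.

alpha=7, beta=24/5

obs 1: x=0 → posterior Gamma(2, 14/5)
obs 2: x=3 → posterior Gamma(5, 19/5)
obs 3: x=2 → posterior Gamma(7, 24/5)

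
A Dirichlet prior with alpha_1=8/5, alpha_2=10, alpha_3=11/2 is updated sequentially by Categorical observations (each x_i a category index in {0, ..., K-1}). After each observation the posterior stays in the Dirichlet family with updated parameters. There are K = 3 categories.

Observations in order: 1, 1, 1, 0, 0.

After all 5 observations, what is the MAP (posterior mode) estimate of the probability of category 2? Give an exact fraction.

45/191

obs 1: x=1 → posterior Dirichlet(8/5, 11, 11/2)
obs 2: x=1 → posterior Dirichlet(8/5, 12, 11/2)
obs 3: x=1 → posterior Dirichlet(8/5, 13, 11/2)
obs 4: x=0 → posterior Dirichlet(13/5, 13, 11/2)
obs 5: x=0 → posterior Dirichlet(18/5, 13, 11/2)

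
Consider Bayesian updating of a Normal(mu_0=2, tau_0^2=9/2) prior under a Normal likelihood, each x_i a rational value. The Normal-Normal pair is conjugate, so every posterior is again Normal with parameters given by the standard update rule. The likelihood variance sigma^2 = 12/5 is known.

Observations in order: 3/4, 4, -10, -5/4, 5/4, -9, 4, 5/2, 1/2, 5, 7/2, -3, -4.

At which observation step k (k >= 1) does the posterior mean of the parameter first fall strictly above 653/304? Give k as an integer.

k = 2

obs 1: x=3/4 → posterior Normal(109/92, 36/23)
obs 2: x=4 → posterior Normal(349/152, 18/19)
obs 3: x=-10 → posterior Normal(-251/212, 36/53)
obs 4: x=-5/4 → posterior Normal(-163/136, 9/17)
obs 5: x=5/4 → posterior Normal(-251/332, 36/83)
obs 6: x=-9 → posterior Normal(-113/56, 18/49)
obs 7: x=4 → posterior Normal(-551/452, 36/113)
obs 8: x=5/2 → posterior Normal(-401/512, 9/32)
obs 9: x=1/2 → posterior Normal(-371/572, 36/143)
obs 10: x=5 → posterior Normal(-71/632, 18/79)
obs 11: x=7/2 → posterior Normal(139/692, 36/173)
obs 12: x=-3 → posterior Normal(-41/752, 9/47)
obs 13: x=-4 → posterior Normal(-281/812, 36/203)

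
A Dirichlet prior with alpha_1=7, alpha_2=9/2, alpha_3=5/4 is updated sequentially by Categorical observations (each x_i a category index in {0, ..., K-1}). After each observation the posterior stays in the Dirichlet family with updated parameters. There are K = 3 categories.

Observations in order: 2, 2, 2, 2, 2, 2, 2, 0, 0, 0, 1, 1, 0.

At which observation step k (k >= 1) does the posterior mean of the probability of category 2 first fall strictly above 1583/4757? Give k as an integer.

k = 5

obs 1: x=2 → posterior Dirichlet(7, 9/2, 9/4)
obs 2: x=2 → posterior Dirichlet(7, 9/2, 13/4)
obs 3: x=2 → posterior Dirichlet(7, 9/2, 17/4)
obs 4: x=2 → posterior Dirichlet(7, 9/2, 21/4)
obs 5: x=2 → posterior Dirichlet(7, 9/2, 25/4)
obs 6: x=2 → posterior Dirichlet(7, 9/2, 29/4)
obs 7: x=2 → posterior Dirichlet(7, 9/2, 33/4)
obs 8: x=0 → posterior Dirichlet(8, 9/2, 33/4)
obs 9: x=0 → posterior Dirichlet(9, 9/2, 33/4)
obs 10: x=0 → posterior Dirichlet(10, 9/2, 33/4)
obs 11: x=1 → posterior Dirichlet(10, 11/2, 33/4)
obs 12: x=1 → posterior Dirichlet(10, 13/2, 33/4)
obs 13: x=0 → posterior Dirichlet(11, 13/2, 33/4)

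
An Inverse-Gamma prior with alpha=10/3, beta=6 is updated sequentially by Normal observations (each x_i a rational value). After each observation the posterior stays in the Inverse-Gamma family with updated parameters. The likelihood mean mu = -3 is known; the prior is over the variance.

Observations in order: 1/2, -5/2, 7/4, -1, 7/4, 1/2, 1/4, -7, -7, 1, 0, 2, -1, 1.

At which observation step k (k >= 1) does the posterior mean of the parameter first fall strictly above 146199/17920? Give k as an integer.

obs 1: x=1/2 → posterior Inverse-Gamma(23/6, 97/8)
obs 2: x=-5/2 → posterior Inverse-Gamma(13/3, 49/4)
obs 3: x=7/4 → posterior Inverse-Gamma(29/6, 753/32)
obs 4: x=-1 → posterior Inverse-Gamma(16/3, 817/32)
obs 5: x=7/4 → posterior Inverse-Gamma(35/6, 589/16)
obs 6: x=1/2 → posterior Inverse-Gamma(19/3, 687/16)
obs 7: x=1/4 → posterior Inverse-Gamma(41/6, 1543/32)
obs 8: x=-7 → posterior Inverse-Gamma(22/3, 1799/32)
obs 9: x=-7 → posterior Inverse-Gamma(47/6, 2055/32)
obs 10: x=1 → posterior Inverse-Gamma(25/3, 2311/32)
obs 11: x=0 → posterior Inverse-Gamma(53/6, 2455/32)
obs 12: x=2 → posterior Inverse-Gamma(28/3, 2855/32)
obs 13: x=-1 → posterior Inverse-Gamma(59/6, 2919/32)
obs 14: x=1 → posterior Inverse-Gamma(31/3, 3175/32)

k = 7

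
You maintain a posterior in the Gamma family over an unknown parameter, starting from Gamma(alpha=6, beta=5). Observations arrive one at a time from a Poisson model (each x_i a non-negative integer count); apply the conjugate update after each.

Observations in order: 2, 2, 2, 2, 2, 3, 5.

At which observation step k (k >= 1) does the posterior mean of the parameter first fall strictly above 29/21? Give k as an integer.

k = 2

obs 1: x=2 → posterior Gamma(8, 6)
obs 2: x=2 → posterior Gamma(10, 7)
obs 3: x=2 → posterior Gamma(12, 8)
obs 4: x=2 → posterior Gamma(14, 9)
obs 5: x=2 → posterior Gamma(16, 10)
obs 6: x=3 → posterior Gamma(19, 11)
obs 7: x=5 → posterior Gamma(24, 12)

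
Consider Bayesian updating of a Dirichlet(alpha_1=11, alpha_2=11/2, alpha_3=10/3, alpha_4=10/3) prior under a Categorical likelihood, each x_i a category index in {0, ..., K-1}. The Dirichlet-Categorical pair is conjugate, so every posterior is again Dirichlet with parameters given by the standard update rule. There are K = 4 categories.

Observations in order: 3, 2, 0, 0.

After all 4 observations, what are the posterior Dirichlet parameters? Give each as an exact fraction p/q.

obs 1: x=3 → posterior Dirichlet(11, 11/2, 10/3, 13/3)
obs 2: x=2 → posterior Dirichlet(11, 11/2, 13/3, 13/3)
obs 3: x=0 → posterior Dirichlet(12, 11/2, 13/3, 13/3)
obs 4: x=0 → posterior Dirichlet(13, 11/2, 13/3, 13/3)

alpha_1=13, alpha_2=11/2, alpha_3=13/3, alpha_4=13/3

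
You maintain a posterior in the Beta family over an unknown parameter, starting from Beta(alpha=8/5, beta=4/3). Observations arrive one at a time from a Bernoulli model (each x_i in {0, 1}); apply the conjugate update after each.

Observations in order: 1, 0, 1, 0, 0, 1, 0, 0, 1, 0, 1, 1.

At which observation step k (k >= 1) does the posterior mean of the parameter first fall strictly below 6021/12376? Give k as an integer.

k = 5

obs 1: x=1 → posterior Beta(13/5, 4/3)
obs 2: x=0 → posterior Beta(13/5, 7/3)
obs 3: x=1 → posterior Beta(18/5, 7/3)
obs 4: x=0 → posterior Beta(18/5, 10/3)
obs 5: x=0 → posterior Beta(18/5, 13/3)
obs 6: x=1 → posterior Beta(23/5, 13/3)
obs 7: x=0 → posterior Beta(23/5, 16/3)
obs 8: x=0 → posterior Beta(23/5, 19/3)
obs 9: x=1 → posterior Beta(28/5, 19/3)
obs 10: x=0 → posterior Beta(28/5, 22/3)
obs 11: x=1 → posterior Beta(33/5, 22/3)
obs 12: x=1 → posterior Beta(38/5, 22/3)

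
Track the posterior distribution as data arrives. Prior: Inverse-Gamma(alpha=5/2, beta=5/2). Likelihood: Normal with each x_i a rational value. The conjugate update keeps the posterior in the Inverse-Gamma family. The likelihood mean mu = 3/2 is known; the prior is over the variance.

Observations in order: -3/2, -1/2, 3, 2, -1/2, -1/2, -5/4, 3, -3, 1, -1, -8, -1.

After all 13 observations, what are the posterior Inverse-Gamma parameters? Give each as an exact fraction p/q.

alpha=9, beta=2585/32

obs 1: x=-3/2 → posterior Inverse-Gamma(3, 7)
obs 2: x=-1/2 → posterior Inverse-Gamma(7/2, 9)
obs 3: x=3 → posterior Inverse-Gamma(4, 81/8)
obs 4: x=2 → posterior Inverse-Gamma(9/2, 41/4)
obs 5: x=-1/2 → posterior Inverse-Gamma(5, 49/4)
obs 6: x=-1/2 → posterior Inverse-Gamma(11/2, 57/4)
obs 7: x=-5/4 → posterior Inverse-Gamma(6, 577/32)
obs 8: x=3 → posterior Inverse-Gamma(13/2, 613/32)
obs 9: x=-3 → posterior Inverse-Gamma(7, 937/32)
obs 10: x=1 → posterior Inverse-Gamma(15/2, 941/32)
obs 11: x=-1 → posterior Inverse-Gamma(8, 1041/32)
obs 12: x=-8 → posterior Inverse-Gamma(17/2, 2485/32)
obs 13: x=-1 → posterior Inverse-Gamma(9, 2585/32)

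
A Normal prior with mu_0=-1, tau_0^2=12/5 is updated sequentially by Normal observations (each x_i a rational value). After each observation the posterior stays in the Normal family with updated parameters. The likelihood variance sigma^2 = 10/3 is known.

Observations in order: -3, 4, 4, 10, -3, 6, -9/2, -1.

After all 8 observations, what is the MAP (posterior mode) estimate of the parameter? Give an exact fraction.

200/169

obs 1: x=-3 → posterior Normal(-79/43, 60/43)
obs 2: x=4 → posterior Normal(-7/61, 60/61)
obs 3: x=4 → posterior Normal(65/79, 60/79)
obs 4: x=10 → posterior Normal(245/97, 60/97)
obs 5: x=-3 → posterior Normal(191/115, 12/23)
obs 6: x=6 → posterior Normal(299/133, 60/133)
obs 7: x=-9/2 → posterior Normal(218/151, 60/151)
obs 8: x=-1 → posterior Normal(200/169, 60/169)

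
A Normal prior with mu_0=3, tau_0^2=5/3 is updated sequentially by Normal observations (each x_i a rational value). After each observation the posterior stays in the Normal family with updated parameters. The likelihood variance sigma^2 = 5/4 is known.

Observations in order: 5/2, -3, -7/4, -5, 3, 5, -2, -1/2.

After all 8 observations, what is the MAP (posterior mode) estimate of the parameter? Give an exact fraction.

2/35

obs 1: x=5/2 → posterior Normal(19/7, 5/7)
obs 2: x=-3 → posterior Normal(7/11, 5/11)
obs 3: x=-7/4 → posterior Normal(0, 1/3)
obs 4: x=-5 → posterior Normal(-20/19, 5/19)
obs 5: x=3 → posterior Normal(-8/23, 5/23)
obs 6: x=5 → posterior Normal(4/9, 5/27)
obs 7: x=-2 → posterior Normal(4/31, 5/31)
obs 8: x=-1/2 → posterior Normal(2/35, 1/7)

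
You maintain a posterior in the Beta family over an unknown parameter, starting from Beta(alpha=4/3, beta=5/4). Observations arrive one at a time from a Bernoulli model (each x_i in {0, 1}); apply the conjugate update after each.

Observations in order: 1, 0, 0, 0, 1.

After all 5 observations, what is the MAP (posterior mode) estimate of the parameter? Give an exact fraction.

28/67

obs 1: x=1 → posterior Beta(7/3, 5/4)
obs 2: x=0 → posterior Beta(7/3, 9/4)
obs 3: x=0 → posterior Beta(7/3, 13/4)
obs 4: x=0 → posterior Beta(7/3, 17/4)
obs 5: x=1 → posterior Beta(10/3, 17/4)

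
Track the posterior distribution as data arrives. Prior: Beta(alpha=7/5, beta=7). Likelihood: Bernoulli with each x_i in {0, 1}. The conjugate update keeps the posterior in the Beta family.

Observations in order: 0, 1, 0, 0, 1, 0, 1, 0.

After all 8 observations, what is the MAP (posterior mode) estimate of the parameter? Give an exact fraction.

17/72

obs 1: x=0 → posterior Beta(7/5, 8)
obs 2: x=1 → posterior Beta(12/5, 8)
obs 3: x=0 → posterior Beta(12/5, 9)
obs 4: x=0 → posterior Beta(12/5, 10)
obs 5: x=1 → posterior Beta(17/5, 10)
obs 6: x=0 → posterior Beta(17/5, 11)
obs 7: x=1 → posterior Beta(22/5, 11)
obs 8: x=0 → posterior Beta(22/5, 12)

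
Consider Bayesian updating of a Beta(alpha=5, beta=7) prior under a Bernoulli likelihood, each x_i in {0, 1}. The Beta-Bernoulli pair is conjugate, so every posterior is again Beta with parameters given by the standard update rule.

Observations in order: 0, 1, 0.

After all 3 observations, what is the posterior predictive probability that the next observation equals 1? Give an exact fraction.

obs 1: x=0 → posterior Beta(5, 8)
obs 2: x=1 → posterior Beta(6, 8)
obs 3: x=0 → posterior Beta(6, 9)

2/5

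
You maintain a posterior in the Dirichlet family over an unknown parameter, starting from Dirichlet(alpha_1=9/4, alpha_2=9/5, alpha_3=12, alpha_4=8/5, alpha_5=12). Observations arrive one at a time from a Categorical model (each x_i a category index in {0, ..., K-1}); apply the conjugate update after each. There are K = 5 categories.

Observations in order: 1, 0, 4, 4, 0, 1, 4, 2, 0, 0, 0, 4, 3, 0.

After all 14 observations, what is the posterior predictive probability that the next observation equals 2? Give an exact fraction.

260/873

obs 1: x=1 → posterior Dirichlet(9/4, 14/5, 12, 8/5, 12)
obs 2: x=0 → posterior Dirichlet(13/4, 14/5, 12, 8/5, 12)
obs 3: x=4 → posterior Dirichlet(13/4, 14/5, 12, 8/5, 13)
obs 4: x=4 → posterior Dirichlet(13/4, 14/5, 12, 8/5, 14)
obs 5: x=0 → posterior Dirichlet(17/4, 14/5, 12, 8/5, 14)
obs 6: x=1 → posterior Dirichlet(17/4, 19/5, 12, 8/5, 14)
obs 7: x=4 → posterior Dirichlet(17/4, 19/5, 12, 8/5, 15)
obs 8: x=2 → posterior Dirichlet(17/4, 19/5, 13, 8/5, 15)
obs 9: x=0 → posterior Dirichlet(21/4, 19/5, 13, 8/5, 15)
obs 10: x=0 → posterior Dirichlet(25/4, 19/5, 13, 8/5, 15)
obs 11: x=0 → posterior Dirichlet(29/4, 19/5, 13, 8/5, 15)
obs 12: x=4 → posterior Dirichlet(29/4, 19/5, 13, 8/5, 16)
obs 13: x=3 → posterior Dirichlet(29/4, 19/5, 13, 13/5, 16)
obs 14: x=0 → posterior Dirichlet(33/4, 19/5, 13, 13/5, 16)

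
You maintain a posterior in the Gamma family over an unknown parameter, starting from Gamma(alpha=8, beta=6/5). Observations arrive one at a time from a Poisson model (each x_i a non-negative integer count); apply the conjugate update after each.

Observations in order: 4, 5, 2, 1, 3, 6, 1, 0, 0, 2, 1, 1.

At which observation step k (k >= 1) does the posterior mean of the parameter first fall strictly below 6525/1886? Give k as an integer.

obs 1: x=4 → posterior Gamma(12, 11/5)
obs 2: x=5 → posterior Gamma(17, 16/5)
obs 3: x=2 → posterior Gamma(19, 21/5)
obs 4: x=1 → posterior Gamma(20, 26/5)
obs 5: x=3 → posterior Gamma(23, 31/5)
obs 6: x=6 → posterior Gamma(29, 36/5)
obs 7: x=1 → posterior Gamma(30, 41/5)
obs 8: x=0 → posterior Gamma(30, 46/5)
obs 9: x=0 → posterior Gamma(30, 51/5)
obs 10: x=2 → posterior Gamma(32, 56/5)
obs 11: x=1 → posterior Gamma(33, 61/5)
obs 12: x=1 → posterior Gamma(34, 66/5)

k = 8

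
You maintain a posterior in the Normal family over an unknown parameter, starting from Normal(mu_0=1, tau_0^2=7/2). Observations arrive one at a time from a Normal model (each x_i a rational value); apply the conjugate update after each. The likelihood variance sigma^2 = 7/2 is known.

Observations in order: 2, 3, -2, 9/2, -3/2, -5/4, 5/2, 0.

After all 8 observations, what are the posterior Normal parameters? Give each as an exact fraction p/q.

mu_0=11/12, tau_0^2=7/18

obs 1: x=2 → posterior Normal(3/2, 7/4)
obs 2: x=3 → posterior Normal(2, 7/6)
obs 3: x=-2 → posterior Normal(1, 7/8)
obs 4: x=9/2 → posterior Normal(17/10, 7/10)
obs 5: x=-3/2 → posterior Normal(7/6, 7/12)
obs 6: x=-5/4 → posterior Normal(23/28, 1/2)
obs 7: x=5/2 → posterior Normal(33/32, 7/16)
obs 8: x=0 → posterior Normal(11/12, 7/18)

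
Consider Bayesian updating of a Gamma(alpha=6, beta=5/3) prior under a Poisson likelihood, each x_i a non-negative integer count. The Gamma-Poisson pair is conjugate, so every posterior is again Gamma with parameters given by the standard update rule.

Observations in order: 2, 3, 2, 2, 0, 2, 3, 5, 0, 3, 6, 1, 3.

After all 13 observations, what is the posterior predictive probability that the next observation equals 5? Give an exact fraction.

obs 1: x=2 → posterior Gamma(8, 8/3)
obs 2: x=3 → posterior Gamma(11, 11/3)
obs 3: x=2 → posterior Gamma(13, 14/3)
obs 4: x=2 → posterior Gamma(15, 17/3)
obs 5: x=0 → posterior Gamma(15, 20/3)
obs 6: x=2 → posterior Gamma(17, 23/3)
obs 7: x=3 → posterior Gamma(20, 26/3)
obs 8: x=5 → posterior Gamma(25, 29/3)
obs 9: x=0 → posterior Gamma(25, 32/3)
obs 10: x=3 → posterior Gamma(28, 35/3)
obs 11: x=6 → posterior Gamma(34, 38/3)
obs 12: x=1 → posterior Gamma(35, 41/3)
obs 13: x=3 → posterior Gamma(38, 44/3)

58420877525309133906178867868674721075523266876883399790097530129219584/794708560552308362507026214655083140659880205559381016431673633560574223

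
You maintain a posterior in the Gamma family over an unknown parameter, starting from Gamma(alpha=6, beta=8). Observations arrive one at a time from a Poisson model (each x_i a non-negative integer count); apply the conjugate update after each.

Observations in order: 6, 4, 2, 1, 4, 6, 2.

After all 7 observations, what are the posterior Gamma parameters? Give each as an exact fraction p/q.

alpha=31, beta=15

obs 1: x=6 → posterior Gamma(12, 9)
obs 2: x=4 → posterior Gamma(16, 10)
obs 3: x=2 → posterior Gamma(18, 11)
obs 4: x=1 → posterior Gamma(19, 12)
obs 5: x=4 → posterior Gamma(23, 13)
obs 6: x=6 → posterior Gamma(29, 14)
obs 7: x=2 → posterior Gamma(31, 15)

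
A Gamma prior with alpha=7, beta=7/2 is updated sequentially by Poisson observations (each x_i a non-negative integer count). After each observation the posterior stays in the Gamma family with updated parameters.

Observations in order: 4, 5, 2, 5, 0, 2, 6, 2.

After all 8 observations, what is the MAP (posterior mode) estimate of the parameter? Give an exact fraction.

64/23

obs 1: x=4 → posterior Gamma(11, 9/2)
obs 2: x=5 → posterior Gamma(16, 11/2)
obs 3: x=2 → posterior Gamma(18, 13/2)
obs 4: x=5 → posterior Gamma(23, 15/2)
obs 5: x=0 → posterior Gamma(23, 17/2)
obs 6: x=2 → posterior Gamma(25, 19/2)
obs 7: x=6 → posterior Gamma(31, 21/2)
obs 8: x=2 → posterior Gamma(33, 23/2)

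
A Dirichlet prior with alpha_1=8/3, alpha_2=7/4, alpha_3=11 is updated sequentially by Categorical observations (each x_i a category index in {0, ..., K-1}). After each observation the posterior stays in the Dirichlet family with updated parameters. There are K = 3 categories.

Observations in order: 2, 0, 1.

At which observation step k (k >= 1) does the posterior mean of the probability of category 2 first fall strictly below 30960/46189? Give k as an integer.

obs 1: x=2 → posterior Dirichlet(8/3, 7/4, 12)
obs 2: x=0 → posterior Dirichlet(11/3, 7/4, 12)
obs 3: x=1 → posterior Dirichlet(11/3, 11/4, 12)

k = 3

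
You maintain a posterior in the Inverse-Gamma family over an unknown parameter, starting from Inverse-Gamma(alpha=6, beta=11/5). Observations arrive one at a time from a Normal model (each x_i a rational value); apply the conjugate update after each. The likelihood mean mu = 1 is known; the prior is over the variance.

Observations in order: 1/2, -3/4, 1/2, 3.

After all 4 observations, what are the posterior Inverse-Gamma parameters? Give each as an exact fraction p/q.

obs 1: x=1/2 → posterior Inverse-Gamma(13/2, 93/40)
obs 2: x=-3/4 → posterior Inverse-Gamma(7, 617/160)
obs 3: x=1/2 → posterior Inverse-Gamma(15/2, 637/160)
obs 4: x=3 → posterior Inverse-Gamma(8, 957/160)

alpha=8, beta=957/160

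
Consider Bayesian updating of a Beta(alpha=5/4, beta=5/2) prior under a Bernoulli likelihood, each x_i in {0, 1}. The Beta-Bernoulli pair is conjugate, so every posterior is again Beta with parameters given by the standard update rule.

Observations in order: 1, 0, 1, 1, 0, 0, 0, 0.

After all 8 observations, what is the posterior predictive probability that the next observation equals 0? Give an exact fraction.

30/47

obs 1: x=1 → posterior Beta(9/4, 5/2)
obs 2: x=0 → posterior Beta(9/4, 7/2)
obs 3: x=1 → posterior Beta(13/4, 7/2)
obs 4: x=1 → posterior Beta(17/4, 7/2)
obs 5: x=0 → posterior Beta(17/4, 9/2)
obs 6: x=0 → posterior Beta(17/4, 11/2)
obs 7: x=0 → posterior Beta(17/4, 13/2)
obs 8: x=0 → posterior Beta(17/4, 15/2)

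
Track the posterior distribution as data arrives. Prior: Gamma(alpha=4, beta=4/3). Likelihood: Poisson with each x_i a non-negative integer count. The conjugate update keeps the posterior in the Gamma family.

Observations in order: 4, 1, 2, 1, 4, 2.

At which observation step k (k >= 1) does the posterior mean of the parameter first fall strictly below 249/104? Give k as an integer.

k = 4

obs 1: x=4 → posterior Gamma(8, 7/3)
obs 2: x=1 → posterior Gamma(9, 10/3)
obs 3: x=2 → posterior Gamma(11, 13/3)
obs 4: x=1 → posterior Gamma(12, 16/3)
obs 5: x=4 → posterior Gamma(16, 19/3)
obs 6: x=2 → posterior Gamma(18, 22/3)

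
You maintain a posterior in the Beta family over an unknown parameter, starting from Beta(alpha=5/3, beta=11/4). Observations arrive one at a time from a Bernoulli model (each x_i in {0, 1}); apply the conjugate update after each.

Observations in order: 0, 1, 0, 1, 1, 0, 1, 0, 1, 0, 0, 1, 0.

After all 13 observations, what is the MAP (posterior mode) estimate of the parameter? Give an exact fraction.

16/37

obs 1: x=0 → posterior Beta(5/3, 15/4)
obs 2: x=1 → posterior Beta(8/3, 15/4)
obs 3: x=0 → posterior Beta(8/3, 19/4)
obs 4: x=1 → posterior Beta(11/3, 19/4)
obs 5: x=1 → posterior Beta(14/3, 19/4)
obs 6: x=0 → posterior Beta(14/3, 23/4)
obs 7: x=1 → posterior Beta(17/3, 23/4)
obs 8: x=0 → posterior Beta(17/3, 27/4)
obs 9: x=1 → posterior Beta(20/3, 27/4)
obs 10: x=0 → posterior Beta(20/3, 31/4)
obs 11: x=0 → posterior Beta(20/3, 35/4)
obs 12: x=1 → posterior Beta(23/3, 35/4)
obs 13: x=0 → posterior Beta(23/3, 39/4)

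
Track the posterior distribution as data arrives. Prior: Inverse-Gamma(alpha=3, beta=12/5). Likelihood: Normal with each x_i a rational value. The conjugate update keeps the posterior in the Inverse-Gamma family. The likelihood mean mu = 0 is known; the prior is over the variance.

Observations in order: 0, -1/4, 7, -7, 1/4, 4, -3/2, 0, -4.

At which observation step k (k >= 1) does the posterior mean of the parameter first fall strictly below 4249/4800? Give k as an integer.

obs 1: x=0 → posterior Inverse-Gamma(7/2, 12/5)
obs 2: x=-1/4 → posterior Inverse-Gamma(4, 389/160)
obs 3: x=7 → posterior Inverse-Gamma(9/2, 4309/160)
obs 4: x=-7 → posterior Inverse-Gamma(5, 8229/160)
obs 5: x=1/4 → posterior Inverse-Gamma(11/2, 4117/80)
obs 6: x=4 → posterior Inverse-Gamma(6, 4757/80)
obs 7: x=-3/2 → posterior Inverse-Gamma(13/2, 4847/80)
obs 8: x=0 → posterior Inverse-Gamma(7, 4847/80)
obs 9: x=-4 → posterior Inverse-Gamma(15/2, 5487/80)

k = 2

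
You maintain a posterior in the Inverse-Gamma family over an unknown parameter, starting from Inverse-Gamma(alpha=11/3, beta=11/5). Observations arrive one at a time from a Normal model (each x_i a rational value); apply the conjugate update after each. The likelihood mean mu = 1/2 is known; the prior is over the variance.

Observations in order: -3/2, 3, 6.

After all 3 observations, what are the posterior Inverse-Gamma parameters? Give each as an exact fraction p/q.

alpha=31/6, beta=449/20

obs 1: x=-3/2 → posterior Inverse-Gamma(25/6, 21/5)
obs 2: x=3 → posterior Inverse-Gamma(14/3, 293/40)
obs 3: x=6 → posterior Inverse-Gamma(31/6, 449/20)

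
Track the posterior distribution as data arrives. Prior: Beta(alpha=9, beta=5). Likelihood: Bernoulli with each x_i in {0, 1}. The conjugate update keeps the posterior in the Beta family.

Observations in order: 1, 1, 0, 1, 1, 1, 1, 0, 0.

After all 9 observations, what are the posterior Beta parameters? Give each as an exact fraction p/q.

alpha=15, beta=8

obs 1: x=1 → posterior Beta(10, 5)
obs 2: x=1 → posterior Beta(11, 5)
obs 3: x=0 → posterior Beta(11, 6)
obs 4: x=1 → posterior Beta(12, 6)
obs 5: x=1 → posterior Beta(13, 6)
obs 6: x=1 → posterior Beta(14, 6)
obs 7: x=1 → posterior Beta(15, 6)
obs 8: x=0 → posterior Beta(15, 7)
obs 9: x=0 → posterior Beta(15, 8)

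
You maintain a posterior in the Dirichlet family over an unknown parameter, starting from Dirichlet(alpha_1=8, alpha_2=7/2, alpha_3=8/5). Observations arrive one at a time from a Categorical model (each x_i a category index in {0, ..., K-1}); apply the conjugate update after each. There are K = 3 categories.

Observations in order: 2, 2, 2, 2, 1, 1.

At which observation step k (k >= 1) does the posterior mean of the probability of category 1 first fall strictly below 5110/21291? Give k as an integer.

obs 1: x=2 → posterior Dirichlet(8, 7/2, 13/5)
obs 2: x=2 → posterior Dirichlet(8, 7/2, 18/5)
obs 3: x=2 → posterior Dirichlet(8, 7/2, 23/5)
obs 4: x=2 → posterior Dirichlet(8, 7/2, 28/5)
obs 5: x=1 → posterior Dirichlet(8, 9/2, 28/5)
obs 6: x=1 → posterior Dirichlet(8, 11/2, 28/5)

k = 2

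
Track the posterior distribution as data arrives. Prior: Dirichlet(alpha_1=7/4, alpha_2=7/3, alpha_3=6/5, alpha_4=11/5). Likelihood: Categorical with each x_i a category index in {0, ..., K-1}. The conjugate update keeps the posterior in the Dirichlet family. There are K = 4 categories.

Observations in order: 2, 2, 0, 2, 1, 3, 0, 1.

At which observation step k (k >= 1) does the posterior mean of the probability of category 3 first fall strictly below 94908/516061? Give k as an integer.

obs 1: x=2 → posterior Dirichlet(7/4, 7/3, 11/5, 11/5)
obs 2: x=2 → posterior Dirichlet(7/4, 7/3, 16/5, 11/5)
obs 3: x=0 → posterior Dirichlet(11/4, 7/3, 16/5, 11/5)
obs 4: x=2 → posterior Dirichlet(11/4, 7/3, 21/5, 11/5)
obs 5: x=1 → posterior Dirichlet(11/4, 10/3, 21/5, 11/5)
obs 6: x=3 → posterior Dirichlet(11/4, 10/3, 21/5, 16/5)
obs 7: x=0 → posterior Dirichlet(15/4, 10/3, 21/5, 16/5)
obs 8: x=1 → posterior Dirichlet(15/4, 13/3, 21/5, 16/5)

k = 5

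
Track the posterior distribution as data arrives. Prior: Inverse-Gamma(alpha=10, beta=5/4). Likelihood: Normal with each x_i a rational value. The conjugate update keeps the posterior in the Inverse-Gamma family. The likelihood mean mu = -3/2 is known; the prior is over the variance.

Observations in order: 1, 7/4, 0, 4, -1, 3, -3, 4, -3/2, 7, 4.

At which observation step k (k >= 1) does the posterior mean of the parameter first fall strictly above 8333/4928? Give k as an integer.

obs 1: x=1 → posterior Inverse-Gamma(21/2, 35/8)
obs 2: x=7/4 → posterior Inverse-Gamma(11, 309/32)
obs 3: x=0 → posterior Inverse-Gamma(23/2, 345/32)
obs 4: x=4 → posterior Inverse-Gamma(12, 829/32)
obs 5: x=-1 → posterior Inverse-Gamma(25/2, 833/32)
obs 6: x=3 → posterior Inverse-Gamma(13, 1157/32)
obs 7: x=-3 → posterior Inverse-Gamma(27/2, 1193/32)
obs 8: x=4 → posterior Inverse-Gamma(14, 1677/32)
obs 9: x=-3/2 → posterior Inverse-Gamma(29/2, 1677/32)
obs 10: x=7 → posterior Inverse-Gamma(15, 2833/32)
obs 11: x=4 → posterior Inverse-Gamma(31/2, 3317/32)

k = 4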